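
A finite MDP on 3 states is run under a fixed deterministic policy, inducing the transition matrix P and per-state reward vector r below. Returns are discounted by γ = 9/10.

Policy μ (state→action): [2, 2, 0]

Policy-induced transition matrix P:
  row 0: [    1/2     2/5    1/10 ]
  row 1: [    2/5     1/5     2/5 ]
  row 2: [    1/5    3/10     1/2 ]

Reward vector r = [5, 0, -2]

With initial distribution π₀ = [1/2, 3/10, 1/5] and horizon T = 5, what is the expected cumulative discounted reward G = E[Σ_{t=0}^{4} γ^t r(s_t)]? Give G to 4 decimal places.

G = 6.2657

t=0: π = [0.5000, 0.3000, 0.2000], E[r] = 2.1000, γ^t·E[r] = 2.100000, running G = 2.100000
t=1: π = [0.4100, 0.3200, 0.2700], E[r] = 1.5100, γ^t·E[r] = 1.359000, running G = 3.459000
t=2: π = [0.3870, 0.3090, 0.3040], E[r] = 1.3270, γ^t·E[r] = 1.074870, running G = 4.533870
t=3: π = [0.3779, 0.3078, 0.3143], E[r] = 1.2609, γ^t·E[r] = 0.919196, running G = 5.453066
t=4: π = [0.3749, 0.3070, 0.3181], E[r] = 1.2385, γ^t·E[r] = 0.812600, running G = 6.265666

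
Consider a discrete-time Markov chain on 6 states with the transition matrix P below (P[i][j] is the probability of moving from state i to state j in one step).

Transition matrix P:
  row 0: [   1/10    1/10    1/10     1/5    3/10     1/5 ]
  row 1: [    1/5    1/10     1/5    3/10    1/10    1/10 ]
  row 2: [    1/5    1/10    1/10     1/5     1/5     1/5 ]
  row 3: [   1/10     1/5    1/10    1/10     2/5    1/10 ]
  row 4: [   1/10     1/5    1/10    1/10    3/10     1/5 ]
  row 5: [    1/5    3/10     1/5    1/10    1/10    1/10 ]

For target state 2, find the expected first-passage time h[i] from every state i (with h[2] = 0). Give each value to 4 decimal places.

h = [7.5577, 6.8955, 0.0000, 7.5638, 7.4909, 6.7618]

First-step conditioning: h[2] = 0; for i ≠ 2, h[i] = 1 + Σ_k P[i][k]·h[k].
  h[0] = 1 + 1/10·h[0] + 1/10·h[1] + 1/5·h[3] + 3/10·h[4] + 1/5·h[5]
  h[1] = 1 + 1/5·h[0] + 1/10·h[1] + 3/10·h[3] + 1/10·h[4] + 1/10·h[5]
  h[3] = 1 + 1/10·h[0] + 1/5·h[1] + 1/10·h[3] + 2/5·h[4] + 1/10·h[5]
  h[4] = 1 + 1/10·h[0] + 1/5·h[1] + 1/10·h[3] + 3/10·h[4] + 1/5·h[5]
  h[5] = 1 + 1/5·h[0] + 3/10·h[1] + 1/10·h[3] + 1/10·h[4] + 1/10·h[5]
Solving the 5×5 linear system over states ≠ 2 gives exactly h = [6220/823, 5675/823, 0, 6225/823, 6165/823, 5565/823] (h[2] = 0 is the target).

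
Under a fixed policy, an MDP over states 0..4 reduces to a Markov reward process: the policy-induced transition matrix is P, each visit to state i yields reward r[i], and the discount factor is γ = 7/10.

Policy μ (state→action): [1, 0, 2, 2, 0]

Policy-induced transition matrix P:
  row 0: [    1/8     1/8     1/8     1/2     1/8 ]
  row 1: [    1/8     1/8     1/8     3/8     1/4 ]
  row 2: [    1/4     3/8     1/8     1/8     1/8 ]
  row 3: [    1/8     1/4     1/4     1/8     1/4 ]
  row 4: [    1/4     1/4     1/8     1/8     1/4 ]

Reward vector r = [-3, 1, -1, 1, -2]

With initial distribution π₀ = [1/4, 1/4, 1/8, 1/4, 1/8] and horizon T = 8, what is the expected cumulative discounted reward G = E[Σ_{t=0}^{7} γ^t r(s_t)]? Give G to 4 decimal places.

G = -1.9083

t=0: π = [0.2500, 0.2500, 0.1250, 0.2500, 0.1250], E[r] = -0.6250, γ^t·E[r] = -0.625000, running G = -0.625000
t=1: π = [0.1563, 0.2031, 0.1563, 0.2813, 0.2031], E[r] = -0.5469, γ^t·E[r] = -0.382813, running G = -1.007813
t=2: π = [0.1699, 0.2246, 0.1602, 0.2344, 0.2109], E[r] = -0.6328, γ^t·E[r] = -0.310078, running G = -1.317891
t=3: π = [0.1714, 0.2207, 0.1543, 0.2449, 0.2087], E[r] = -0.6204, γ^t·E[r] = -0.212784, running G = -1.530675
t=4: π = [0.1704, 0.2203, 0.1556, 0.2444, 0.2093], E[r] = -0.6206, γ^t·E[r] = -0.149007, running G = -1.679682
t=5: π = [0.1706, 0.2206, 0.1556, 0.2440, 0.2093], E[r] = -0.6213, γ^t·E[r] = -0.104424, running G = -1.784106
t=6: π = [0.1706, 0.2205, 0.1555, 0.2441, 0.2092], E[r] = -0.6211, γ^t·E[r] = -0.073070, running G = -1.857176
t=7: π = [0.1706, 0.2205, 0.1555, 0.2441, 0.2092], E[r] = -0.6211, γ^t·E[r] = -0.051151, running G = -1.908327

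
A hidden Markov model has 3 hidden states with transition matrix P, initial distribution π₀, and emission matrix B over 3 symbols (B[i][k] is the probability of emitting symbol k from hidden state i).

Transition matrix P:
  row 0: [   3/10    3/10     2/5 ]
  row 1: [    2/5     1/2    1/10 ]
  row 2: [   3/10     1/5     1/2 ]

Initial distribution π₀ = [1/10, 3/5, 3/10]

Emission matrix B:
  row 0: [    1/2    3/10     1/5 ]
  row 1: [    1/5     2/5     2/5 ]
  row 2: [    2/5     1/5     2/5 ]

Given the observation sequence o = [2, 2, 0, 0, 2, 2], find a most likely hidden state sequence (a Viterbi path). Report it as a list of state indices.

path = [1, 1, 0, 2, 2, 2]

t=0: δ = [2.000e-02, 2.400e-01, 1.200e-01]  (obs o_0=2)
t=1: δ = [1.920e-02, 4.800e-02, 2.400e-02]  ψ = [1, 1, 2]  (obs o_1=2)
t=2: δ = [9.600e-03, 4.800e-03, 4.800e-03]  ψ = [1, 1, 2]  (obs o_2=0)
t=3: δ = [1.440e-03, 5.760e-04, 1.536e-03]  ψ = [0, 0, 0]  (obs o_3=0)
t=4: δ = [9.216e-05, 1.728e-04, 3.072e-04]  ψ = [2, 0, 2]  (obs o_4=2)
t=5: δ = [1.843e-05, 3.456e-05, 6.144e-05]  ψ = [2, 1, 2]  (obs o_5=2)
backtrack: best end state = 2; path = [1, 1, 0, 2, 2, 2]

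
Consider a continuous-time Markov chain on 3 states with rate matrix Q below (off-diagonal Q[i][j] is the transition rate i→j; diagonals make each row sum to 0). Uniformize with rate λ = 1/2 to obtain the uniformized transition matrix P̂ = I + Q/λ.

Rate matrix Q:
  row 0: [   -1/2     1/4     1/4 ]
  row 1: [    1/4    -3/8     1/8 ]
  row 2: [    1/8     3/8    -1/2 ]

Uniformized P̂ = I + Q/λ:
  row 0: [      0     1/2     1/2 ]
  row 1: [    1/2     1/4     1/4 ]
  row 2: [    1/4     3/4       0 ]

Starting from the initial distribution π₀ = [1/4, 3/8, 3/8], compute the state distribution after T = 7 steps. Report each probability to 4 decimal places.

π = [0.2904, 0.4513, 0.2583]

t=0: π = [0.2500, 0.3750, 0.3750]
t=1: π = [0.2813, 0.5000, 0.2188]
t=2: π = [0.3047, 0.4297, 0.2656]
t=3: π = [0.2813, 0.4590, 0.2598]
t=4: π = [0.2944, 0.4502, 0.2554]
t=5: π = [0.2889, 0.4513, 0.2598]
t=6: π = [0.2906, 0.4521, 0.2573]
t=7: π = [0.2904, 0.4513, 0.2583]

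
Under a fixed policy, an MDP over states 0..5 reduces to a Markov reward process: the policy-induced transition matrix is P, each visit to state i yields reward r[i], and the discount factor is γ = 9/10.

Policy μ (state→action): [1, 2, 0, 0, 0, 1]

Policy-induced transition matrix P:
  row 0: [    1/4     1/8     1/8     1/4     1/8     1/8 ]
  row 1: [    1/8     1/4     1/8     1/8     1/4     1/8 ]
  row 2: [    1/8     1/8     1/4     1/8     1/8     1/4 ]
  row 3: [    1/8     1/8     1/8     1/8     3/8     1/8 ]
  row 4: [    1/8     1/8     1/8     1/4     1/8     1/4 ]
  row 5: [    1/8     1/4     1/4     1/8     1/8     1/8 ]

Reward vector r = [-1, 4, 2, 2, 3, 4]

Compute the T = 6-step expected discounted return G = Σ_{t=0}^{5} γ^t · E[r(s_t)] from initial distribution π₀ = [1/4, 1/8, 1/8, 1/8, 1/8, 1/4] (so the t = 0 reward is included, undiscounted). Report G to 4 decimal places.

G = 11.0146

t=0: π = [0.2500, 0.1250, 0.1250, 0.1250, 0.1250, 0.2500], E[r] = 2.1250, γ^t·E[r] = 2.125000, running G = 2.125000
t=1: π = [0.1563, 0.1719, 0.1719, 0.1719, 0.1719, 0.1563], E[r] = 2.3594, γ^t·E[r] = 2.123438, running G = 4.248438
t=2: π = [0.1445, 0.1660, 0.1660, 0.1660, 0.1895, 0.1680], E[r] = 2.4238, γ^t·E[r] = 1.963301, running G = 6.211738
t=3: π = [0.1431, 0.1667, 0.1667, 0.1667, 0.1873, 0.1694], E[r] = 2.4304, γ^t·E[r] = 1.771776, running G = 7.983514
t=4: π = [0.1429, 0.1670, 0.1670, 0.1663, 0.1875, 0.1693], E[r] = 2.4314, γ^t·E[r] = 1.595259, running G = 9.578774
t=5: π = [0.1429, 0.1670, 0.1670, 0.1663, 0.1875, 0.1693], E[r] = 2.4316, γ^t·E[r] = 1.435821, running G = 11.014595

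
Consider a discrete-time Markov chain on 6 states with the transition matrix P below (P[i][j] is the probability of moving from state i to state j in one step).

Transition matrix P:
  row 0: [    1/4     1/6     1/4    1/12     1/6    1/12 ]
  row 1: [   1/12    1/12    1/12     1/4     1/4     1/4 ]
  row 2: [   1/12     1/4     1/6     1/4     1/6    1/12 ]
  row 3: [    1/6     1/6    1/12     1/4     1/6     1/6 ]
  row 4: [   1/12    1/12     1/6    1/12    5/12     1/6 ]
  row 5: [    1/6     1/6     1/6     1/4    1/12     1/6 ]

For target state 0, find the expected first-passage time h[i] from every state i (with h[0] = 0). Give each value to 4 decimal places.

First-step conditioning: h[0] = 0; for i ≠ 0, h[i] = 1 + Σ_k P[i][k]·h[k].
  h[1] = 1 + 1/12·h[1] + 1/12·h[2] + 1/4·h[3] + 1/4·h[4] + 1/4·h[5]
  h[2] = 1 + 1/4·h[1] + 1/6·h[2] + 1/4·h[3] + 1/6·h[4] + 1/12·h[5]
  h[3] = 1 + 1/6·h[1] + 1/12·h[2] + 1/4·h[3] + 1/6·h[4] + 1/6·h[5]
  h[4] = 1 + 1/12·h[1] + 1/6·h[2] + 1/12·h[3] + 5/12·h[4] + 1/6·h[5]
  h[5] = 1 + 1/6·h[1] + 1/6·h[2] + 1/4·h[3] + 1/12·h[4] + 1/6·h[5]
Solving the 5×5 linear system over states ≠ 0 gives exactly h = [0, 101928/11795, 103176/11795, 18780/2359, 104472/11795, 93792/11795] (h[0] = 0 is the target).

h = [0.0000, 8.6416, 8.7474, 7.9610, 8.8573, 7.9518]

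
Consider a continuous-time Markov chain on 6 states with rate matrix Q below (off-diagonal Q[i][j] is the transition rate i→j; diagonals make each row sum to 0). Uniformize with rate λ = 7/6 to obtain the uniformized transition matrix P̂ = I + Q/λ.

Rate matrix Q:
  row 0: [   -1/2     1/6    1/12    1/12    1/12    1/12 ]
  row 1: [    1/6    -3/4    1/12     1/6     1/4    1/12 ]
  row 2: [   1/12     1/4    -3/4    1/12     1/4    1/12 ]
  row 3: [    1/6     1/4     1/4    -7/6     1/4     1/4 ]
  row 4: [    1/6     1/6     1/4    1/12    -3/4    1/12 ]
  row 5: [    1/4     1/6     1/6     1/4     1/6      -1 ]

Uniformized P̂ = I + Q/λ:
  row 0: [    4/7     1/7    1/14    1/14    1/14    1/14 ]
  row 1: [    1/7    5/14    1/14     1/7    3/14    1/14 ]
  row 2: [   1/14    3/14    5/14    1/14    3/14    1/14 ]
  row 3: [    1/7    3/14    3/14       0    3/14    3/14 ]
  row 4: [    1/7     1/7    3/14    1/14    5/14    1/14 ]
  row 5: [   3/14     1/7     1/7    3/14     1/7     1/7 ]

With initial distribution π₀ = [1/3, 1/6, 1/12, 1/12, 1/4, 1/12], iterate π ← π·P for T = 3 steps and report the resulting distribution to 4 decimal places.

π = [0.2497, 0.2039, 0.1649, 0.0922, 0.1984, 0.0910]

t=0: π = [0.3333, 0.1667, 0.0833, 0.0833, 0.2500, 0.0833]
t=1: π = [0.2857, 0.1905, 0.1488, 0.0893, 0.1964, 0.0893]
t=2: π = [0.2611, 0.2007, 0.1611, 0.0914, 0.1952, 0.0906]
t=3: π = [0.2497, 0.2039, 0.1649, 0.0922, 0.1984, 0.0910]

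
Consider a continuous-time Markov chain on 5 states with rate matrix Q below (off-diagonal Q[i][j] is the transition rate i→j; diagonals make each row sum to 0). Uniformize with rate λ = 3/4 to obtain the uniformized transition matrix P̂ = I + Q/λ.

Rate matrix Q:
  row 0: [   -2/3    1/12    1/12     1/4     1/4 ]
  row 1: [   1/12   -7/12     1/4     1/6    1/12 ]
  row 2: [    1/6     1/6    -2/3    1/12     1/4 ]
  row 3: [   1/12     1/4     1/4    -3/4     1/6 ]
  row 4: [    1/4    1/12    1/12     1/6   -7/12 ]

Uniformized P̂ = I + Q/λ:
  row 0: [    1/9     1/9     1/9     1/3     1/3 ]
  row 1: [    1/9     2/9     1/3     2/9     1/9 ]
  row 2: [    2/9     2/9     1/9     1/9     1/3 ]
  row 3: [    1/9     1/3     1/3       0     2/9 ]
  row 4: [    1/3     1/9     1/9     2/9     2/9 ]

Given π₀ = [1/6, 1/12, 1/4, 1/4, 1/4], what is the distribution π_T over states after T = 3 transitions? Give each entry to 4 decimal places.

t=0: π = [0.1667, 0.0833, 0.2500, 0.2500, 0.2500]
t=1: π = [0.1944, 0.2037, 0.1852, 0.1574, 0.2593]
t=2: π = [0.1893, 0.1893, 0.1914, 0.1883, 0.2418]
t=3: π = [0.1861, 0.1952, 0.1950, 0.1802, 0.2435]

π = [0.1861, 0.1952, 0.1950, 0.1802, 0.2435]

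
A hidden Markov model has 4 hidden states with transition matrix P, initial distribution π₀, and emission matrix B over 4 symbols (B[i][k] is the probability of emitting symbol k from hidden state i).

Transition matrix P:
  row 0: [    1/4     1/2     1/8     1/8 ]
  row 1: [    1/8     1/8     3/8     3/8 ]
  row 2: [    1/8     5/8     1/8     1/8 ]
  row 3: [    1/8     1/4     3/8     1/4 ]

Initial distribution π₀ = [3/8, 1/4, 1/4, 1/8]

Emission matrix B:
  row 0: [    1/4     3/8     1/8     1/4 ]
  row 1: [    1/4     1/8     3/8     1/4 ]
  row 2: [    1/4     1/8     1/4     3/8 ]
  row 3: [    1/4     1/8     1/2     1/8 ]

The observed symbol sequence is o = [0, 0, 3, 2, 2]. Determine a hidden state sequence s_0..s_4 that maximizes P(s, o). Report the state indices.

t=0: δ = [9.375e-02, 6.250e-02, 6.250e-02, 3.125e-02]  (obs o_0=0)
t=1: δ = [5.859e-03, 1.172e-02, 5.859e-03, 5.859e-03]  ψ = [0, 0, 1, 1]  (obs o_1=0)
t=2: δ = [3.662e-04, 9.155e-04, 1.648e-03, 5.493e-04]  ψ = [0, 2, 1, 1]  (obs o_2=3)
t=3: δ = [2.575e-05, 3.862e-04, 8.583e-05, 1.717e-04]  ψ = [2, 2, 1, 1]  (obs o_3=2)
t=4: δ = [6.035e-06, 2.012e-05, 3.621e-05, 7.242e-05]  ψ = [1, 2, 1, 1]  (obs o_4=2)
backtrack: best end state = 3; path = [0, 1, 2, 1, 3]

path = [0, 1, 2, 1, 3]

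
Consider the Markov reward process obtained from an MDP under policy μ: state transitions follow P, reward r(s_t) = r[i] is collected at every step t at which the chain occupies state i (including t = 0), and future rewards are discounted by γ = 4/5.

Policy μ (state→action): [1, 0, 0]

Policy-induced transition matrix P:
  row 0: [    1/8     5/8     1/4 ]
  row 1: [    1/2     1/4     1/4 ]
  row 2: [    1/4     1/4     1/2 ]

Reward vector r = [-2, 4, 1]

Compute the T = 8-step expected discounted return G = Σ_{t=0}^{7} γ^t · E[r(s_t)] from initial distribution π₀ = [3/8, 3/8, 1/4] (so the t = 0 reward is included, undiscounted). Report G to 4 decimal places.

G = 4.8019

t=0: π = [0.3750, 0.3750, 0.2500], E[r] = 1.0000, γ^t·E[r] = 1.000000, running G = 1.000000
t=1: π = [0.2969, 0.3906, 0.3125], E[r] = 1.2813, γ^t·E[r] = 1.025000, running G = 2.025000
t=2: π = [0.3105, 0.3613, 0.3281], E[r] = 1.1523, γ^t·E[r] = 0.737500, running G = 2.762500
t=3: π = [0.3015, 0.3665, 0.3320], E[r] = 1.1948, γ^t·E[r] = 0.611750, running G = 3.374250
t=4: π = [0.3039, 0.3631, 0.3330], E[r] = 1.1774, γ^t·E[r] = 0.482275, running G = 3.856525
t=5: π = [0.3028, 0.3640, 0.3333], E[r] = 1.1836, γ^t·E[r] = 0.387838, running G = 4.244363
t=6: π = [0.3031, 0.3635, 0.3333], E[r] = 1.1812, γ^t·E[r] = 0.309641, running G = 4.554003
t=7: π = [0.3030, 0.3637, 0.3333], E[r] = 1.1821, γ^t·E[r] = 0.247897, running G = 4.801900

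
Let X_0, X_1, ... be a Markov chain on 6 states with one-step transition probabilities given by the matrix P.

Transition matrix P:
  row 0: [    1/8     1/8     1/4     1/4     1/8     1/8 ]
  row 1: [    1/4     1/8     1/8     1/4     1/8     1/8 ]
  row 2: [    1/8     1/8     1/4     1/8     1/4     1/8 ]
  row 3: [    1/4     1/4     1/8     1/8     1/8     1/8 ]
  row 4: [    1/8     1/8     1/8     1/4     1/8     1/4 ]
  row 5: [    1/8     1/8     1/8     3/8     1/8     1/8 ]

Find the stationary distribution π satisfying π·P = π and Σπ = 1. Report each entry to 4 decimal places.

π = [0.1715, 0.1524, 0.1674, 0.2195, 0.1459, 0.1432]

Balance equations π_j = Σ_i π_i·P[i][j]:
  π_0 = 1/8·π_0 + 1/4·π_1 + 1/8·π_2 + 1/4·π_3 + 1/8·π_4 + 1/8·π_5
  π_1 = 1/8·π_0 + 1/8·π_1 + 1/8·π_2 + 1/4·π_3 + 1/8·π_4 + 1/8·π_5
  π_2 = 1/4·π_0 + 1/8·π_1 + 1/4·π_2 + 1/8·π_3 + 1/8·π_4 + 1/8·π_5
  π_3 = 1/4·π_0 + 1/4·π_1 + 1/8·π_2 + 1/8·π_3 + 1/4·π_4 + 3/8·π_5
  π_4 = 1/8·π_0 + 1/8·π_1 + 1/4·π_2 + 1/8·π_3 + 1/8·π_4 + 1/8·π_5
  normalize: π_0 + π_1 + π_2 + π_3 + π_4 + π_5 = 1
Solving the linear system gives exactly π = [704/4105, 5632/36945, 687/4105, 8111/36945, 599/4105, 588/4105].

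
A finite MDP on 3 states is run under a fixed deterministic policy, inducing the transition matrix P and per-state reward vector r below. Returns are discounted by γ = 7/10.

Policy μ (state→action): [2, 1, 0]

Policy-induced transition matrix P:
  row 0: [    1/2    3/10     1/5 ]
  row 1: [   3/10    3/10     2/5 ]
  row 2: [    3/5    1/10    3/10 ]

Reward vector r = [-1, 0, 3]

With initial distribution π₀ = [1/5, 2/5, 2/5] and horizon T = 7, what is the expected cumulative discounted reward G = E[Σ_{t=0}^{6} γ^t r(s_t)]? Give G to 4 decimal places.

t=0: π = [0.2000, 0.4000, 0.4000], E[r] = 1.0000, γ^t·E[r] = 1.000000, running G = 1.000000
t=1: π = [0.4600, 0.2200, 0.3200], E[r] = 0.5000, γ^t·E[r] = 0.350000, running G = 1.350000
t=2: π = [0.4880, 0.2360, 0.2760], E[r] = 0.3400, γ^t·E[r] = 0.166600, running G = 1.516600
t=3: π = [0.4804, 0.2448, 0.2748], E[r] = 0.3440, γ^t·E[r] = 0.117992, running G = 1.634592
t=4: π = [0.4785, 0.2450, 0.2764], E[r] = 0.3508, γ^t·E[r] = 0.084227, running G = 1.718819
t=5: π = [0.4786, 0.2447, 0.2767], E[r] = 0.3513, γ^t·E[r] = 0.059046, running G = 1.777865
t=6: π = [0.4787, 0.2447, 0.2766], E[r] = 0.3511, γ^t·E[r] = 0.041307, running G = 1.819172

G = 1.8192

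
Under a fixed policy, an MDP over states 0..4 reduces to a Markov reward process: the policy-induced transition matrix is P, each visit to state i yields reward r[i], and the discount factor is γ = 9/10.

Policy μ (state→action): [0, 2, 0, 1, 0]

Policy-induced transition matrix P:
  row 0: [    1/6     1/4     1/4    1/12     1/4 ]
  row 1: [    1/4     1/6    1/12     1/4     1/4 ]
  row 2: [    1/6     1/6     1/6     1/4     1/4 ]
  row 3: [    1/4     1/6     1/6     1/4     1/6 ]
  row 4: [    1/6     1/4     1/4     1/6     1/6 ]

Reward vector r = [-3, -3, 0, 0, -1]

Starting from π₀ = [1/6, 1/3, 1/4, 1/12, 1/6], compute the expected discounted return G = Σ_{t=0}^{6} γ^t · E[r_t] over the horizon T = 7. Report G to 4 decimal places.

t=0: π = [0.1667, 0.3333, 0.2500, 0.0833, 0.1667], E[r] = -1.6667, γ^t·E[r] = -1.666667, running G = -1.666667
t=1: π = [0.2014, 0.1944, 0.1667, 0.2083, 0.2292], E[r] = -1.4167, γ^t·E[r] = -1.275000, running G = -2.941667
t=2: π = [0.2002, 0.2025, 0.1863, 0.1973, 0.2135], E[r] = -1.4219, γ^t·E[r] = -1.151719, running G = -4.093385
t=3: π = [0.2000, 0.2011, 0.1843, 0.1988, 0.2158], E[r] = -1.4192, γ^t·E[r] = -1.034578, running G = -5.127964
t=4: π = [0.2000, 0.2013, 0.1846, 0.1987, 0.2155], E[r] = -1.4194, γ^t·E[r] = -0.931257, running G = -6.059221
t=5: π = [0.2000, 0.2013, 0.1845, 0.1987, 0.2155], E[r] = -1.4194, γ^t·E[r] = -0.838112, running G = -6.897333
t=6: π = [0.2000, 0.2013, 0.1845, 0.1987, 0.2155], E[r] = -1.4194, γ^t·E[r] = -0.754304, running G = -7.651637

G = -7.6516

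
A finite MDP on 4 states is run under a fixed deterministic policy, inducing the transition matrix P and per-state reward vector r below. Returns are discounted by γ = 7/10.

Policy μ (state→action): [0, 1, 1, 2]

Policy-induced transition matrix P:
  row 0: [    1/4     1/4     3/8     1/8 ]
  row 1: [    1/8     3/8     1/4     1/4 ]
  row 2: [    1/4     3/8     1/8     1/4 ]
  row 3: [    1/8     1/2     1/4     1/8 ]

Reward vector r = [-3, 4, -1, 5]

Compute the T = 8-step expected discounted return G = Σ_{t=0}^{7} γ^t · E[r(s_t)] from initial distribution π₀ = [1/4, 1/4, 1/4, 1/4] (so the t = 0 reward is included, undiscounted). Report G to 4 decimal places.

t=0: π = [0.2500, 0.2500, 0.2500, 0.2500], E[r] = 1.2500, γ^t·E[r] = 1.250000, running G = 1.250000
t=1: π = [0.1875, 0.3750, 0.2500, 0.1875], E[r] = 1.6250, γ^t·E[r] = 1.137500, running G = 2.387500
t=2: π = [0.1797, 0.3750, 0.2422, 0.2031], E[r] = 1.7344, γ^t·E[r] = 0.849844, running G = 3.237344
t=3: π = [0.1777, 0.3779, 0.2422, 0.2021], E[r] = 1.7471, γ^t·E[r] = 0.599245, running G = 3.836589
t=4: π = [0.1775, 0.3781, 0.2419, 0.2025], E[r] = 1.7504, γ^t·E[r] = 0.420263, running G = 4.256852
t=5: π = [0.1774, 0.3781, 0.2419, 0.2025], E[r] = 1.7508, γ^t·E[r] = 0.294253, running G = 4.551105
t=6: π = [0.1774, 0.3781, 0.2419, 0.2025], E[r] = 1.7509, γ^t·E[r] = 0.205989, running G = 4.757094
t=7: π = [0.1774, 0.3781, 0.2419, 0.2025], E[r] = 1.7509, γ^t·E[r] = 0.144194, running G = 4.901288

G = 4.9013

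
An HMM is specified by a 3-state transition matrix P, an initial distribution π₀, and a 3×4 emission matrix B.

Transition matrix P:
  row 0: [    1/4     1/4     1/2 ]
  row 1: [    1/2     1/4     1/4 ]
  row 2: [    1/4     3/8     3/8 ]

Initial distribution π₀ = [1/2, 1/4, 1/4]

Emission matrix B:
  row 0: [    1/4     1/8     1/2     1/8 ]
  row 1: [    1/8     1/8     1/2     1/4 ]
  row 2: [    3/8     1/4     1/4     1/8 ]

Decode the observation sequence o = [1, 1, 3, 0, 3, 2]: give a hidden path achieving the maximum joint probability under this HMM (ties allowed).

t=0: δ = [6.250e-02, 3.125e-02, 6.250e-02]  (obs o_0=1)
t=1: δ = [1.953e-03, 2.930e-03, 7.812e-03]  ψ = [0, 2, 0]  (obs o_1=1)
t=2: δ = [2.441e-04, 7.324e-04, 3.662e-04]  ψ = [2, 2, 2]  (obs o_2=3)
t=3: δ = [9.155e-05, 2.289e-05, 6.866e-05]  ψ = [1, 1, 1]  (obs o_3=0)
t=4: δ = [2.861e-06, 6.437e-06, 5.722e-06]  ψ = [0, 2, 0]  (obs o_4=3)
t=5: δ = [1.609e-06, 1.073e-06, 5.364e-07]  ψ = [1, 2, 2]  (obs o_5=2)
backtrack: best end state = 0; path = [0, 2, 1, 2, 1, 0]

path = [0, 2, 1, 2, 1, 0]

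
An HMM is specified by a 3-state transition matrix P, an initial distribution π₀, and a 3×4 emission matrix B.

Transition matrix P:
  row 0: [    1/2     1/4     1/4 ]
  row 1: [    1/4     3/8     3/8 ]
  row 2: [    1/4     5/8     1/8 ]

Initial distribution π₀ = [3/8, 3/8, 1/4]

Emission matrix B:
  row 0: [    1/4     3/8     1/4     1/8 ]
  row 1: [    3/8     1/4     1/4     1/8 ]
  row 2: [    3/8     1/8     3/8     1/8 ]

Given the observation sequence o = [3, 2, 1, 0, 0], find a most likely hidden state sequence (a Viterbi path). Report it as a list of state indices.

t=0: δ = [4.688e-02, 4.688e-02, 3.125e-02]  (obs o_0=3)
t=1: δ = [5.859e-03, 4.883e-03, 6.592e-03]  ψ = [0, 2, 1]  (obs o_1=2)
t=2: δ = [1.099e-03, 1.030e-03, 2.289e-04]  ψ = [0, 2, 1]  (obs o_2=1)
t=3: δ = [1.373e-04, 1.448e-04, 1.448e-04]  ψ = [0, 1, 1]  (obs o_3=0)
t=4: δ = [1.717e-05, 3.395e-05, 2.037e-05]  ψ = [0, 2, 1]  (obs o_4=0)
backtrack: best end state = 1; path = [1, 2, 1, 2, 1]

path = [1, 2, 1, 2, 1]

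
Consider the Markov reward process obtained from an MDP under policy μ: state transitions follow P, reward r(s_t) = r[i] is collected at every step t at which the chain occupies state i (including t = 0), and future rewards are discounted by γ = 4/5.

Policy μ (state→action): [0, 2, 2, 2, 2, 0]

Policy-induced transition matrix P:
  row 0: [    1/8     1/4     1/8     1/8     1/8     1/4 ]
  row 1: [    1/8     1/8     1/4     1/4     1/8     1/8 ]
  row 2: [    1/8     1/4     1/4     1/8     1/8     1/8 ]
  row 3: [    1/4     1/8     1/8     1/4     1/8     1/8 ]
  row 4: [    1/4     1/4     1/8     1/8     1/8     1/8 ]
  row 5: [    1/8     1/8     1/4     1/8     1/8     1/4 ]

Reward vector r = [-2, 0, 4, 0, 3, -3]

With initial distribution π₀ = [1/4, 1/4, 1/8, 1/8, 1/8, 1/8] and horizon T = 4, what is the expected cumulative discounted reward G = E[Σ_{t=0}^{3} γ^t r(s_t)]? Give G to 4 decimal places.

G = 0.6125

t=0: π = [0.2500, 0.2500, 0.1250, 0.1250, 0.1250, 0.1250], E[r] = 0.0000, γ^t·E[r] = 0.000000, running G = 0.000000
t=1: π = [0.1563, 0.1875, 0.1875, 0.1719, 0.1250, 0.1719], E[r] = 0.2969, γ^t·E[r] = 0.237500, running G = 0.237500
t=2: π = [0.1621, 0.1836, 0.1934, 0.1699, 0.1250, 0.1660], E[r] = 0.3262, γ^t·E[r] = 0.208750, running G = 0.446250
t=3: π = [0.1619, 0.1851, 0.1929, 0.1692, 0.1250, 0.1660], E[r] = 0.3247, γ^t·E[r] = 0.166250, running G = 0.612500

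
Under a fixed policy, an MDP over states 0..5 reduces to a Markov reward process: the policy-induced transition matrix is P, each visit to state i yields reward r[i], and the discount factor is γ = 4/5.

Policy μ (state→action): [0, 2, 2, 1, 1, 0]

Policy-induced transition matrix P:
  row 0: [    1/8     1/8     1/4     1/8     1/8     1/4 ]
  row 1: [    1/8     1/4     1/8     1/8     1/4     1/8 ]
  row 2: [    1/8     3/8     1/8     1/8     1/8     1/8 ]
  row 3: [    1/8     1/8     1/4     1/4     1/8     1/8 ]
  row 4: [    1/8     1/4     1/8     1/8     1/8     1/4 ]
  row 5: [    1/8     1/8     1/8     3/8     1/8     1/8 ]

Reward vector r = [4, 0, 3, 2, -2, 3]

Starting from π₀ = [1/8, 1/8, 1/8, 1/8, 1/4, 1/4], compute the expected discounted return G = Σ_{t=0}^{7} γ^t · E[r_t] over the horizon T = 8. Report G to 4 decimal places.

G = 6.3211

t=0: π = [0.1250, 0.1250, 0.1250, 0.1250, 0.2500, 0.2500], E[r] = 1.3750, γ^t·E[r] = 1.375000, running G = 1.375000
t=1: π = [0.1250, 0.2031, 0.1563, 0.2031, 0.1406, 0.1719], E[r] = 1.6094, γ^t·E[r] = 1.287500, running G = 2.662500
t=2: π = [0.1250, 0.2070, 0.1660, 0.1934, 0.1504, 0.1582], E[r] = 1.5586, γ^t·E[r] = 0.997500, running G = 3.660000
t=3: π = [0.1250, 0.2112, 0.1648, 0.1887, 0.1509, 0.1594], E[r] = 1.5483, γ^t·E[r] = 0.792750, running G = 4.452750
t=4: π = [0.1250, 0.2115, 0.1642, 0.1884, 0.1514, 0.1595], E[r] = 1.5452, γ^t·E[r] = 0.632913, running G = 5.085663
t=5: π = [0.1250, 0.2114, 0.1642, 0.1884, 0.1514, 0.1595], E[r] = 1.5452, γ^t·E[r] = 0.506325, running G = 5.591988
t=6: π = [0.1250, 0.2114, 0.1642, 0.1884, 0.1514, 0.1596], E[r] = 1.5452, γ^t·E[r] = 0.405072, running G = 5.997059
t=7: π = [0.1250, 0.2114, 0.1642, 0.1884, 0.1514, 0.1596], E[r] = 1.5452, γ^t·E[r] = 0.324060, running G = 6.321119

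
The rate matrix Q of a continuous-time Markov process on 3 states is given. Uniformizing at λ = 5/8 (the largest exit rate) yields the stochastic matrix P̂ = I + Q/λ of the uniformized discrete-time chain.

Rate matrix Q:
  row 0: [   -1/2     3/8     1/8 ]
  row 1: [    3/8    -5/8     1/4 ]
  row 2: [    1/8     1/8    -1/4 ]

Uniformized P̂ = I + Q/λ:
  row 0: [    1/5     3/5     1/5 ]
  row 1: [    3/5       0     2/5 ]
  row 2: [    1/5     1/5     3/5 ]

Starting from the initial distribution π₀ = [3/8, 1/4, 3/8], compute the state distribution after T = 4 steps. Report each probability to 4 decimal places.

t=0: π = [0.3750, 0.2500, 0.3750]
t=1: π = [0.3000, 0.3000, 0.4000]
t=2: π = [0.3200, 0.2600, 0.4200]
t=3: π = [0.3040, 0.2760, 0.4200]
t=4: π = [0.3104, 0.2664, 0.4232]

π = [0.3104, 0.2664, 0.4232]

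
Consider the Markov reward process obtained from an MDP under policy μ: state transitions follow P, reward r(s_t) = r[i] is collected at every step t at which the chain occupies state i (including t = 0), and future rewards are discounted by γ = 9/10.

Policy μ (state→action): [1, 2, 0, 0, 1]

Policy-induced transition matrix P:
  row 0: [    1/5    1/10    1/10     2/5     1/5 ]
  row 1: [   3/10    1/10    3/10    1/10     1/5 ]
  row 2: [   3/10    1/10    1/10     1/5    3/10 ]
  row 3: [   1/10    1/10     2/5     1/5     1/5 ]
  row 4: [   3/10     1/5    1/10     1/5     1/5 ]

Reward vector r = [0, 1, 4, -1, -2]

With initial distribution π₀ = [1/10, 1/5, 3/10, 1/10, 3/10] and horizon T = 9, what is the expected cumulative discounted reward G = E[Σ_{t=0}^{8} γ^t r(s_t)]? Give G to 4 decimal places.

G = 1.7746

t=0: π = [0.1000, 0.2000, 0.3000, 0.1000, 0.3000], E[r] = 0.7000, γ^t·E[r] = 0.700000, running G = 0.700000
t=1: π = [0.2700, 0.1300, 0.1700, 0.2000, 0.2300], E[r] = 0.1500, γ^t·E[r] = 0.135000, running G = 0.835000
t=2: π = [0.2330, 0.1230, 0.1860, 0.2410, 0.2170], E[r] = 0.1920, γ^t·E[r] = 0.155520, running G = 0.990520
t=3: π = [0.2285, 0.1217, 0.1969, 0.2343, 0.2186], E[r] = 0.2378, γ^t·E[r] = 0.173356, running G = 1.163876
t=4: π = [0.2303, 0.1219, 0.1946, 0.2335, 0.2197], E[r] = 0.2275, γ^t·E[r] = 0.149243, running G = 1.313119
t=5: π = [0.2303, 0.1220, 0.1944, 0.2339, 0.2195], E[r] = 0.2269, γ^t·E[r] = 0.133979, running G = 1.447098
t=6: π = [0.2302, 0.1219, 0.1946, 0.2339, 0.2194], E[r] = 0.2274, γ^t·E[r] = 0.120863, running G = 1.567962
t=7: π = [0.2302, 0.1219, 0.1945, 0.2338, 0.2195], E[r] = 0.2274, γ^t·E[r] = 0.108752, running G = 1.676713
t=8: π = [0.2302, 0.1219, 0.1945, 0.2338, 0.2195], E[r] = 0.2274, γ^t·E[r] = 0.097870, running G = 1.774584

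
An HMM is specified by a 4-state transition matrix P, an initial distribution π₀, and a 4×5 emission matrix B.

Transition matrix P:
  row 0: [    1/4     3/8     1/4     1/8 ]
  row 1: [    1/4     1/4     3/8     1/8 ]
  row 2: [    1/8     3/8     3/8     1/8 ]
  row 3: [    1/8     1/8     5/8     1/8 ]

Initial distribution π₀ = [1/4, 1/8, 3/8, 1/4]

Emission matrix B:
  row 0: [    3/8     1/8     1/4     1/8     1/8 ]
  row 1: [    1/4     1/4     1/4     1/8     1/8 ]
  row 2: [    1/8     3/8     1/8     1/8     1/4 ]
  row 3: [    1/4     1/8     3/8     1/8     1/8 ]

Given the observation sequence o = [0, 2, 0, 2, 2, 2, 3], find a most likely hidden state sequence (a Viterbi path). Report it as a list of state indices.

path = [0, 1, 0, 1, 0, 1, 2]

t=0: δ = [9.375e-02, 3.125e-02, 4.688e-02, 6.250e-02]  (obs o_0=0)
t=1: δ = [5.859e-03, 8.789e-03, 4.883e-03, 4.395e-03]  ψ = [0, 0, 3, 0]  (obs o_1=2)
t=2: δ = [8.240e-04, 5.493e-04, 4.120e-04, 2.747e-04]  ψ = [1, 0, 1, 1]  (obs o_2=0)
t=3: δ = [5.150e-05, 7.725e-05, 2.575e-05, 3.862e-05]  ψ = [0, 0, 0, 0]  (obs o_3=2)
t=4: δ = [4.828e-06, 4.828e-06, 3.621e-06, 3.621e-06]  ψ = [1, 0, 1, 1]  (obs o_4=2)
t=5: δ = [3.017e-07, 4.526e-07, 2.829e-07, 2.263e-07]  ψ = [0, 0, 3, 0]  (obs o_5=2)
t=6: δ = [1.414e-08, 1.414e-08, 2.122e-08, 7.072e-09]  ψ = [1, 0, 1, 1]  (obs o_6=3)
backtrack: best end state = 2; path = [0, 1, 0, 1, 0, 1, 2]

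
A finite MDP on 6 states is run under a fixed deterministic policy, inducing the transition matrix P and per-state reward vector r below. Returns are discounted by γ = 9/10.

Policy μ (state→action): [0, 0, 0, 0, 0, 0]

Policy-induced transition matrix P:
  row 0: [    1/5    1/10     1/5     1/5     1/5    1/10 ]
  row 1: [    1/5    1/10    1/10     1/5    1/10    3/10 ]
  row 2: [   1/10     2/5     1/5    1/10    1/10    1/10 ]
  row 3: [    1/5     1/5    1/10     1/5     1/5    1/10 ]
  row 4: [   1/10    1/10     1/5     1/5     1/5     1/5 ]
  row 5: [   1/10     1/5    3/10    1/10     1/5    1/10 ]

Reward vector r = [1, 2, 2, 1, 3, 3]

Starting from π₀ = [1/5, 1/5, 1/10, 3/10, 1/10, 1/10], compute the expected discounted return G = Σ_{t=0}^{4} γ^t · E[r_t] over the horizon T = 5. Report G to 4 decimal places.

t=0: π = [0.2000, 0.2000, 0.1000, 0.3000, 0.1000, 0.1000], E[r] = 1.7000, γ^t·E[r] = 1.700000, running G = 1.700000
t=1: π = [0.1700, 0.1700, 0.1600, 0.1800, 0.1700, 0.1500], E[r] = 1.9700, γ^t·E[r] = 1.773000, running G = 3.473000
t=2: π = [0.1520, 0.1810, 0.1800, 0.1690, 0.1670, 0.1510], E[r] = 1.9970, γ^t·E[r] = 1.617570, running G = 5.090570
t=3: π = [0.1502, 0.1860, 0.1801, 0.1669, 0.1639, 0.1529], E[r] = 1.9997, γ^t·E[r] = 1.457781, running G = 6.548351
t=4: π = [0.1503, 0.1860, 0.1800, 0.1667, 0.1634, 0.1536], E[r] = 2.0000, γ^t·E[r] = 1.312180, running G = 7.860532

G = 7.8605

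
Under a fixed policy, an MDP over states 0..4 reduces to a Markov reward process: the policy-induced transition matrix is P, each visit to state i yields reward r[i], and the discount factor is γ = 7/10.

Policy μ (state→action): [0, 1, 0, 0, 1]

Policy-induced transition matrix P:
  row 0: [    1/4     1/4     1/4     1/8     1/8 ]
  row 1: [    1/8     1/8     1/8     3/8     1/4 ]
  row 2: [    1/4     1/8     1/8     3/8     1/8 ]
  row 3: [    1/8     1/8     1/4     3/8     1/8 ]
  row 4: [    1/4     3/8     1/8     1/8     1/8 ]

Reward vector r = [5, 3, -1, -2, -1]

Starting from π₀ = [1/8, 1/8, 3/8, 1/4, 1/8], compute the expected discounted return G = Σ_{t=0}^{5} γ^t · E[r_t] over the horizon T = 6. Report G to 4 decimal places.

G = 1.1517

t=0: π = [0.1250, 0.1250, 0.3750, 0.2500, 0.1250], E[r] = 0.0000, γ^t·E[r] = 0.000000, running G = 0.000000
t=1: π = [0.2031, 0.1719, 0.1719, 0.3125, 0.1406], E[r] = 0.5938, γ^t·E[r] = 0.415625, running G = 0.415625
t=2: π = [0.1895, 0.1855, 0.1895, 0.2891, 0.1465], E[r] = 0.5898, γ^t·E[r] = 0.289023, running G = 0.704648
t=3: π = [0.1907, 0.1853, 0.1848, 0.2910, 0.1482], E[r] = 0.5942, γ^t·E[r] = 0.203824, running G = 0.908472
t=4: π = [0.1905, 0.1859, 0.1852, 0.2903, 0.1482], E[r] = 0.5960, γ^t·E[r] = 0.143102, running G = 1.051574
t=5: π = [0.1905, 0.1858, 0.1851, 0.2903, 0.1482], E[r] = 0.5959, γ^t·E[r] = 0.100157, running G = 1.151731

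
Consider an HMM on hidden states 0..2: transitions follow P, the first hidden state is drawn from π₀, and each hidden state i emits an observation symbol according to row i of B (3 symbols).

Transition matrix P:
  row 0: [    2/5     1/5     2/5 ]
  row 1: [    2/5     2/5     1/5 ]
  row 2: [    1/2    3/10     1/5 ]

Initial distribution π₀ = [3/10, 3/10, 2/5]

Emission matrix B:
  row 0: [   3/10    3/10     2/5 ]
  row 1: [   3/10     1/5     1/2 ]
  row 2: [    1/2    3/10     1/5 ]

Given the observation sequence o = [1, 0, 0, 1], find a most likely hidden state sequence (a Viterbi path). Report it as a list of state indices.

path = [2, 0, 2, 0]

t=0: δ = [9.000e-02, 6.000e-02, 1.200e-01]  (obs o_0=1)
t=1: δ = [1.800e-02, 1.080e-02, 1.800e-02]  ψ = [2, 2, 0]  (obs o_1=0)
t=2: δ = [2.700e-03, 1.620e-03, 3.600e-03]  ψ = [2, 2, 0]  (obs o_2=0)
t=3: δ = [5.400e-04, 2.160e-04, 3.240e-04]  ψ = [2, 2, 0]  (obs o_3=1)
backtrack: best end state = 0; path = [2, 0, 2, 0]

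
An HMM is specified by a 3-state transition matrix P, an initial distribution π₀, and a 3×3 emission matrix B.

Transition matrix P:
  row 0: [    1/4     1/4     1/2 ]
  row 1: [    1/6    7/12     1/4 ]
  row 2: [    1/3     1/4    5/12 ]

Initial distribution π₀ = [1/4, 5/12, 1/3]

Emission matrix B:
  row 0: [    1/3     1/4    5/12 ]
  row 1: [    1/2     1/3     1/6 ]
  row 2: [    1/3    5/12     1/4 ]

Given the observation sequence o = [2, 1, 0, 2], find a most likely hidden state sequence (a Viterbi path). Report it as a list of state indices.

path = [0, 2, 2, 0]

t=0: δ = [1.042e-01, 6.944e-02, 8.333e-02]  (obs o_0=2)
t=1: δ = [6.944e-03, 1.350e-02, 2.170e-02]  ψ = [2, 1, 0]  (obs o_1=1)
t=2: δ = [2.411e-03, 3.938e-03, 3.014e-03]  ψ = [2, 1, 2]  (obs o_2=0)
t=3: δ = [4.186e-04, 3.829e-04, 3.140e-04]  ψ = [2, 1, 2]  (obs o_3=2)
backtrack: best end state = 0; path = [0, 2, 2, 0]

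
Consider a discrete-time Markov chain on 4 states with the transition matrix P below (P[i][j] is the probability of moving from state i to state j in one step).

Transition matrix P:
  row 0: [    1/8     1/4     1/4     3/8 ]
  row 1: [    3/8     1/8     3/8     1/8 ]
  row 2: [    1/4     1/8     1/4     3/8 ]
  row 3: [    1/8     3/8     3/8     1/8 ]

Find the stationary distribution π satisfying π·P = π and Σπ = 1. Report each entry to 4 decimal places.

π = [0.2177, 0.2164, 0.3091, 0.2567]

Balance equations π_j = Σ_i π_i·P[i][j]:
  π_0 = 1/8·π_0 + 3/8·π_1 + 1/4·π_2 + 1/8·π_3
  π_1 = 1/4·π_0 + 1/8·π_1 + 1/8·π_2 + 3/8·π_3
  π_2 = 1/4·π_0 + 3/8·π_1 + 1/4·π_2 + 3/8·π_3
  normalize: π_0 + π_1 + π_2 + π_3 = 1
Solving the linear system gives exactly π = [27/124, 161/744, 115/372, 191/744].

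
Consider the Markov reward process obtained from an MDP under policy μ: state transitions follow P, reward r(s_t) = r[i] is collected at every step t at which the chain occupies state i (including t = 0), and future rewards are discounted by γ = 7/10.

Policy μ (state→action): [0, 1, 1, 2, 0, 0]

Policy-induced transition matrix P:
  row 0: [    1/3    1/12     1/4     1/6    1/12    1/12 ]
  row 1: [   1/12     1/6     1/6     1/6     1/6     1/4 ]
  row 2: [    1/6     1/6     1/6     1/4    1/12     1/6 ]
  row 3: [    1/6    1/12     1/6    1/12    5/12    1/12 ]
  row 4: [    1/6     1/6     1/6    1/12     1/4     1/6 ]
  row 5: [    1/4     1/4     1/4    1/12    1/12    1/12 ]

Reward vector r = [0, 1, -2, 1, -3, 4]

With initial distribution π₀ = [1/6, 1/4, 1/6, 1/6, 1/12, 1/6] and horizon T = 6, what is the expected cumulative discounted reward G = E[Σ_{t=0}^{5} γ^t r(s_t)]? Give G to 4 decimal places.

G = 0.4096

t=0: π = [0.1667, 0.2500, 0.1667, 0.1667, 0.0833, 0.1667], E[r] = 0.5000, γ^t·E[r] = 0.500000, running G = 0.500000
t=1: π = [0.1875, 0.1528, 0.1944, 0.1458, 0.1736, 0.1458], E[r] = -0.0278, γ^t·E[r] = -0.019444, running G = 0.480556
t=2: π = [0.1973, 0.1510, 0.1944, 0.1441, 0.1736, 0.1395], E[r] = -0.0567, γ^t·E[r] = -0.027789, running G = 0.452766
t=3: π = [0.1986, 0.1498, 0.1947, 0.1448, 0.1729, 0.1392], E[r] = -0.0568, γ^t·E[r] = -0.019486, running G = 0.433281
t=4: π = [0.1989, 0.1497, 0.1948, 0.1448, 0.1729, 0.1389], E[r] = -0.0581, γ^t·E[r] = -0.013941, running G = 0.419340
t=5: π = [0.1989, 0.1496, 0.1948, 0.1448, 0.1729, 0.1389], E[r] = -0.0582, γ^t·E[r] = -0.009782, running G = 0.409558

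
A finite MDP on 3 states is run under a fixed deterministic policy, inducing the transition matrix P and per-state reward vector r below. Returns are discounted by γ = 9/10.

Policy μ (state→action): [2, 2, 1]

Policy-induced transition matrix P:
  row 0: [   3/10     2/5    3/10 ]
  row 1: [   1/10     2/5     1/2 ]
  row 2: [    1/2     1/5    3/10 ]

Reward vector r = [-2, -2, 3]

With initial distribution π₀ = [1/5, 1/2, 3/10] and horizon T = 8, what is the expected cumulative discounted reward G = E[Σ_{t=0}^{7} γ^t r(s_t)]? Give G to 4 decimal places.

t=0: π = [0.2000, 0.5000, 0.3000], E[r] = -0.5000, γ^t·E[r] = -0.500000, running G = -0.500000
t=1: π = [0.2600, 0.3400, 0.4000], E[r] = 0.0000, γ^t·E[r] = 0.000000, running G = -0.500000
t=2: π = [0.3120, 0.3200, 0.3680], E[r] = -0.1600, γ^t·E[r] = -0.129600, running G = -0.629600
t=3: π = [0.3096, 0.3264, 0.3640], E[r] = -0.1800, γ^t·E[r] = -0.131220, running G = -0.760820
t=4: π = [0.3075, 0.3272, 0.3653], E[r] = -0.1736, γ^t·E[r] = -0.113899, running G = -0.874719
t=5: π = [0.3076, 0.3269, 0.3654], E[r] = -0.1728, γ^t·E[r] = -0.102037, running G = -0.976756
t=6: π = [0.3077, 0.3269, 0.3654], E[r] = -0.1731, γ^t·E[r] = -0.091969, running G = -1.068725
t=7: π = [0.3077, 0.3269, 0.3654], E[r] = -0.1731, γ^t·E[r] = -0.082787, running G = -1.151512

G = -1.1515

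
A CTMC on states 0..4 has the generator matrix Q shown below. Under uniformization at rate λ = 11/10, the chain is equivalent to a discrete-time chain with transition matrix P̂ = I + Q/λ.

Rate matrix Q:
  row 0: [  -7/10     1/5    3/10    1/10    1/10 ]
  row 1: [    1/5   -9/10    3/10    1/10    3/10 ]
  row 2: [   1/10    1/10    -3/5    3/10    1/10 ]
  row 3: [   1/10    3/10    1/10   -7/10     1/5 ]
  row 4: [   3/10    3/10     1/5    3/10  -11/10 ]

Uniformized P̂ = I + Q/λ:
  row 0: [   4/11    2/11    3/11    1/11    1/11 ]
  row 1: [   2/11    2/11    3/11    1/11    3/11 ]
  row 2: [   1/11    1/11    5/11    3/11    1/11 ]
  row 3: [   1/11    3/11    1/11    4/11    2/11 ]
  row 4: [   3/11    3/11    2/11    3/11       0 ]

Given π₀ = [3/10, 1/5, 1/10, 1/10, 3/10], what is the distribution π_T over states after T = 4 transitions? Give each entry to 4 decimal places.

π = [0.1827, 0.1892, 0.2699, 0.2248, 0.1334]

t=0: π = [0.3000, 0.2000, 0.1000, 0.1000, 0.3000]
t=1: π = [0.2455, 0.2091, 0.2455, 0.1909, 0.1091]
t=2: π = [0.1967, 0.1868, 0.2727, 0.2074, 0.1364]
t=3: π = [0.1863, 0.1883, 0.2722, 0.2219, 0.1313]
t=4: π = [0.1827, 0.1892, 0.2699, 0.2248, 0.1334]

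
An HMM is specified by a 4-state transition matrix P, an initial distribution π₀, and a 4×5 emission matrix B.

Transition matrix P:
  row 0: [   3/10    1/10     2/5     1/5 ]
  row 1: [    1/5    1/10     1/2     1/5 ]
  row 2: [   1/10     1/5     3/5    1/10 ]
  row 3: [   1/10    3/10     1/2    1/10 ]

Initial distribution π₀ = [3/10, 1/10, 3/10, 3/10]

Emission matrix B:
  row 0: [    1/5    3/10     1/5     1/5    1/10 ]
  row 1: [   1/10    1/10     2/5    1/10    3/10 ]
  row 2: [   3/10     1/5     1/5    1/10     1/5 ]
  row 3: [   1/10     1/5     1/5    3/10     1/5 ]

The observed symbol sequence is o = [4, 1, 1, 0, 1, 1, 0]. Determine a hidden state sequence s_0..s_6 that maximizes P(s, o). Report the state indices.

path = [2, 2, 2, 2, 2, 2, 2]

t=0: δ = [3.000e-02, 3.000e-02, 6.000e-02, 6.000e-02]  (obs o_0=4)
t=1: δ = [2.700e-03, 1.800e-03, 7.200e-03, 1.200e-03]  ψ = [0, 3, 2, 0]  (obs o_1=1)
t=2: δ = [2.430e-04, 1.440e-04, 8.640e-04, 1.440e-04]  ψ = [0, 2, 2, 2]  (obs o_2=1)
t=3: δ = [1.728e-05, 1.728e-05, 1.555e-04, 8.640e-06]  ψ = [2, 2, 2, 2]  (obs o_3=0)
t=4: δ = [4.666e-06, 3.110e-06, 1.866e-05, 3.110e-06]  ψ = [2, 2, 2, 2]  (obs o_4=1)
t=5: δ = [5.599e-07, 3.732e-07, 2.239e-06, 3.732e-07]  ψ = [2, 2, 2, 2]  (obs o_5=1)
t=6: δ = [4.479e-08, 4.479e-08, 4.031e-07, 2.239e-08]  ψ = [2, 2, 2, 2]  (obs o_6=0)
backtrack: best end state = 2; path = [2, 2, 2, 2, 2, 2, 2]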